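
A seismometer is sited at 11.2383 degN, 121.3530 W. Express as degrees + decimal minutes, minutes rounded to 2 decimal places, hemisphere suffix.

11° 14.30′ N, 121° 21.18′ W

Latitude: fractional part 0.238300 → 14.2980 minutes
Lon: minutes = (121.353000 − 121) × 60 = 21.1800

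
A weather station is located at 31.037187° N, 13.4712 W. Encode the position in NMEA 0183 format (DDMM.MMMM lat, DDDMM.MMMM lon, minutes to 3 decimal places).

3102.231,N / 01328.272,W

Lat: minutes = (31.037187 − 31) × 60 = 2.23122
λ: fractional part 0.471200 → 28.27200 minutes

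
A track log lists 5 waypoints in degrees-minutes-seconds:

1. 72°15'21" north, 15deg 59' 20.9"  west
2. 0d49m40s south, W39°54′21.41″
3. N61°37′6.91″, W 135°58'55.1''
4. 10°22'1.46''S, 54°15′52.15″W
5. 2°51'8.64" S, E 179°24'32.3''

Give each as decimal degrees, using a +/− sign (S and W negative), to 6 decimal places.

1. 72.255833, -15.989139
2. -0.827778, -39.905947
3. 61.618586, -135.981972
4. -10.367072, -54.264486
5. -2.852400, 179.408972

Point 1:
  Lat: 72 + 15/60 + 21/3600 = 72.2558333
  N ⇒ keep positive
  λ: 59′ + 20.9″ = 59.34833′; 15 + 59.34833/60 = 15.9891389
  W ⇒ negate
Point 2:
  Latitude: 0 + 49/60 + 40/3600 = 0.8277778
  S → negative
  Lon: 39 + 54/60 + 21.41/3600 = 39.9059472
  hemisphere W, so the sign is −
Point 3:
  Latitude: 61 + 37/60 + 6.91/3600 = 61.6185861
  N ⇒ keep positive
  Longitude: 135 + 58/60 + 55.1/3600 = 135.9819722
  hemisphere W, so the sign is −
Point 4:
  Lat: 22′ + 1.46″ = 22.02433′; 10 + 22.02433/60 = 10.3670722
  S ⇒ negate
  λ: 54° + 15/60 + 52.15/3600 = 54 + 0.250000 + 0.014486 = 54.2644861
  W → negative
Point 5:
  Latitude: 2° + 51/60 + 8.64/3600 = 2 + 0.850000 + 0.002400 = 2.8524000
  S → negative
  λ: 179° + 24/60 + 32.3/3600 = 179 + 0.400000 + 0.008972 = 179.4089722
  E ⇒ keep positive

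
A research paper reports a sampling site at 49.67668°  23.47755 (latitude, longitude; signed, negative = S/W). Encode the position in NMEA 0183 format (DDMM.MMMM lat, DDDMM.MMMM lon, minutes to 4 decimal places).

Lat: 49° + 0.676680 × 60 = 49° 40.600800′
Lon: minutes = (23.477550 − 23) × 60 = 28.653000

4940.6008,N / 02328.6530,E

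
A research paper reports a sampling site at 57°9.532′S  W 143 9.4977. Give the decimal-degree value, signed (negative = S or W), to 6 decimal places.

-57.158867, -143.158295

Lat: 57 + 9.532/60 = 57.1588667
S ⇒ negate
Longitude: 9.4977′ = 0.158295°; total 143.1582950
W → negative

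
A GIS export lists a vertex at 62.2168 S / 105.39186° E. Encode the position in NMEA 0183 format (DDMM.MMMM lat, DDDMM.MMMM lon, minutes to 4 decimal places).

6213.0080,S / 10523.5116,E

φ: 62° + 0.216800 × 60 = 62° 13.008000′
Lon: fractional part 0.391860 → 23.511600 minutes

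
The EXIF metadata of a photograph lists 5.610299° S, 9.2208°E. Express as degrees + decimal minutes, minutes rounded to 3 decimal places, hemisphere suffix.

Latitude: fractional part 0.610299 → 36.61794 minutes
Longitude: minutes = (9.220800 − 9) × 60 = 13.24800

5° 36.618′ S, 9° 13.248′ E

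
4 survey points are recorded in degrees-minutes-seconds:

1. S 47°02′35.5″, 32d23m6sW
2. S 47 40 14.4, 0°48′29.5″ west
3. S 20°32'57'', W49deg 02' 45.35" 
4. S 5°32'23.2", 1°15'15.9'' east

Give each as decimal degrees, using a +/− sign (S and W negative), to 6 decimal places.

Point 1:
  Lat: 2′ + 35.5″ = 2.59167′; 47 + 2.59167/60 = 47.0431944
  S ⇒ negate
  Longitude: 23′ + 6″ = 23.10000′; 32 + 23.10000/60 = 32.3850000
  W ⇒ negate
Point 2:
  Latitude: 47 + 40/60 + 14.4/3600 = 47.6706667
  hemisphere S, so the sign is −
  Longitude: 0 + 48/60 + 29.5/3600 = 0.8081944
  hemisphere W, so the sign is −
Point 3:
  Latitude: 20 + 32/60 + 57/3600 = 20.5491667
  S ⇒ negate
  Longitude: 49° + 2/60 + 45.35/3600 = 49 + 0.033333 + 0.012597 = 49.0459306
  W ⇒ negate
Point 4:
  Latitude: 5° + 32/60 + 23.2/3600 = 5 + 0.533333 + 0.006444 = 5.5397778
  S ⇒ negate
  λ: 15′ + 15.9″ = 15.26500′; 1 + 15.26500/60 = 1.2544167
  E ⇒ keep positive

1. -47.043194, -32.385000
2. -47.670667, -0.808194
3. -20.549167, -49.045931
4. -5.539778, 1.254417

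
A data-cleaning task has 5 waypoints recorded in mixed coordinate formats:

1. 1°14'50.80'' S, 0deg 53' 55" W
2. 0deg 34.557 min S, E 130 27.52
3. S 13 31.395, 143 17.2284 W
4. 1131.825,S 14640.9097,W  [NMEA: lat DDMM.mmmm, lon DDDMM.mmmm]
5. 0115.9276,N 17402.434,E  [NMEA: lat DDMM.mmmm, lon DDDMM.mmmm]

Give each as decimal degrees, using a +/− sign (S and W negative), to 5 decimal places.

1. -1.24744, -0.89861
2. -0.57595, 130.45867
3. -13.52325, -143.28714
4. -11.53042, -146.68183
5. 1.26546, 174.04057

Point 1:
  φ: 1° + 14/60 + 50.8/3600 = 1 + 0.233333 + 0.014111 = 1.247444
  hemisphere S, so the sign is −
  λ: 0 + 53/60 + 55/3600 = 0.898611
  W ⇒ negate
Point 2:
  Lat: 0 + 34.557/60 = 0.575950
  hemisphere S, so the sign is −
  λ: 27.52′ = 0.458667°; total 130.458667
  E ⇒ keep positive
Point 3:
  Latitude: 13 + 31.395/60 = 13.523250
  hemisphere S, so the sign is −
  Longitude: 17.2284′ = 0.287140°; total 143.287140
  hemisphere W, so the sign is −
Point 4:
  Latitude: split at 2 digits → 11° and 31.825′; 11 + 31.825/60 = 11.530417
  S → negative
  Longitude: split at 3 digits → 146° and 40.9097′; 146 + 40.9097/60 = 146.681828
  W → negative
Point 5:
  Latitude: split at 2 digits → 01° and 15.9276′; 1 + 15.9276/60 = 1.265460
  N → positive
  Lon: split at 3 digits → 174° and 2.434′; 174 + 2.434/60 = 174.040567
  E ⇒ keep positive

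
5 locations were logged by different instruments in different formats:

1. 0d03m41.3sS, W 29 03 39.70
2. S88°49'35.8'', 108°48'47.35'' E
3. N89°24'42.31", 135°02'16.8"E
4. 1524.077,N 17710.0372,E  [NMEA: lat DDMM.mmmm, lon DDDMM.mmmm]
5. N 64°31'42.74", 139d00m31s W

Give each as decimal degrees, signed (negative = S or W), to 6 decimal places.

1. -0.061472, -29.061028
2. -88.826611, 108.813153
3. 89.411753, 135.038000
4. 15.401283, 177.167287
5. 64.528539, -139.008611

Point 1:
  Latitude: 0° + 3/60 + 41.3/3600 = 0 + 0.050000 + 0.011472 = 0.0614722
  S → negative
  Lon: 29 + 3/60 + 39.7/3600 = 29.0610278
  W → negative
Point 2:
  Lat: 88 + 49/60 + 35.8/3600 = 88.8266111
  S → negative
  Longitude: 108° + 48/60 + 47.35/3600 = 108 + 0.800000 + 0.013153 = 108.8131528
  E ⇒ keep positive
Point 3:
  φ: 89 + 24/60 + 42.31/3600 = 89.4117528
  N ⇒ keep positive
  λ: 2′ + 16.8″ = 2.28000′; 135 + 2.28000/60 = 135.0380000
  E ⇒ keep positive
Point 4:
  Latitude: degrees = first 2 digits = 15, minutes = 24.077; 15 + 24.077/60 = 15.4012833
  N ⇒ keep positive
  Longitude: split at 3 digits → 177° and 10.0372′; 177 + 10.0372/60 = 177.1672867
  E ⇒ keep positive
Point 5:
  Lat: 31′ + 42.74″ = 31.71233′; 64 + 31.71233/60 = 64.5285389
  N ⇒ keep positive
  Longitude: 139° + 0/60 + 31/3600 = 139 + 0.000000 + 0.008611 = 139.0086111
  hemisphere W, so the sign is −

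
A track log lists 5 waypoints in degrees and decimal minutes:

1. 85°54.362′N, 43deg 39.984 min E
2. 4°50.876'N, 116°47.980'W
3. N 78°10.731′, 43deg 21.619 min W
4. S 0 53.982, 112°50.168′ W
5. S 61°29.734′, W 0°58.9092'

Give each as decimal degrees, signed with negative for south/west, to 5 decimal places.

1. 85.90603, 43.66640
2. 4.84793, -116.79967
3. 78.17885, -43.36032
4. -0.89970, -112.83613
5. -61.49557, -0.98182

Point 1:
  Lat: 54.362′ = 0.906033°; total 85.906033
  N ⇒ keep positive
  Lon: 39.984′ = 0.666400°; total 43.666400
  E → positive
Point 2:
  φ: 50.876′ = 0.847933°; total 4.847933
  N → positive
  λ: 47.98′ = 0.799667°; total 116.799667
  W ⇒ negate
Point 3:
  Latitude: 10.731′ = 0.178850°; total 78.178850
  N → positive
  Lon: 21.619′ = 0.360317°; total 43.360317
  W ⇒ negate
Point 4:
  Lat: 0 + 53.982/60 = 0.899700
  S ⇒ negate
  Longitude: 50.168′ = 0.836133°; total 112.836133
  hemisphere W, so the sign is −
Point 5:
  Lat: 29.734′ = 0.495567°; total 61.495567
  S → negative
  λ: 58.9092′ = 0.981820°; total 0.981820
  hemisphere W, so the sign is −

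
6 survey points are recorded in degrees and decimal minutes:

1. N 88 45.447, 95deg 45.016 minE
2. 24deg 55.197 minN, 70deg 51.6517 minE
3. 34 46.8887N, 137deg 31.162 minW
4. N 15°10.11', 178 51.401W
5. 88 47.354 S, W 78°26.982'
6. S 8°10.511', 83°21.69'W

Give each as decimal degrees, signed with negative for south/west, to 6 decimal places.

1. 88.757450, 95.750267
2. 24.919950, 70.860862
3. 34.781478, -137.519367
4. 15.168500, -178.856683
5. -88.789233, -78.449700
6. -8.175183, -83.361500

Point 1:
  Lat: 45.447′ = 0.757450°; total 88.7574500
  N ⇒ keep positive
  λ: 95 + 45.016/60 = 95.7502667
  E → positive
Point 2:
  Latitude: 55.197′ = 0.919950°; total 24.9199500
  N ⇒ keep positive
  Longitude: 51.6517′ = 0.860862°; total 70.8608617
  E → positive
Point 3:
  Latitude: 46.8887′ = 0.781478°; total 34.7814783
  N ⇒ keep positive
  λ: 137 + 31.162/60 = 137.5193667
  W → negative
Point 4:
  Lat: 10.11′ = 0.168500°; total 15.1685000
  N ⇒ keep positive
  Longitude: 178 + 51.401/60 = 178.8566833
  W ⇒ negate
Point 5:
  φ: 88 + 47.354/60 = 88.7892333
  hemisphere S, so the sign is −
  Lon: 26.982′ = 0.449700°; total 78.4497000
  W → negative
Point 6:
  Lat: 10.511′ = 0.175183°; total 8.1751833
  hemisphere S, so the sign is −
  Lon: 83 + 21.69/60 = 83.3615000
  hemisphere W, so the sign is −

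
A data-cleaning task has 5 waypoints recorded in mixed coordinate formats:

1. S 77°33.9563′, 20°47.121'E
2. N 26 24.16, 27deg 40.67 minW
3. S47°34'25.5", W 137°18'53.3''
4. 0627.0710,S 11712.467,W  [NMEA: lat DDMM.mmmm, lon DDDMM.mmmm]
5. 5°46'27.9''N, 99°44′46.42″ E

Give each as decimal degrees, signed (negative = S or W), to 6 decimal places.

1. -77.565938, 20.785350
2. 26.402667, -27.677833
3. -47.573750, -137.314806
4. -6.451183, -117.207783
5. 5.774417, 99.746228

Point 1:
  φ: 33.9563′ = 0.565938°; total 77.5659383
  S → negative
  λ: 20 + 47.121/60 = 20.7853500
  E → positive
Point 2:
  Lat: 26 + 24.16/60 = 26.4026667
  N → positive
  λ: 27 + 40.67/60 = 27.6778333
  W ⇒ negate
Point 3:
  Latitude: 47° + 34/60 + 25.5/3600 = 47 + 0.566667 + 0.007083 = 47.5737500
  S → negative
  Longitude: 18′ + 53.3″ = 18.88833′; 137 + 18.88833/60 = 137.3148056
  W ⇒ negate
Point 4:
  Latitude: split at 2 digits → 06° and 27.071′; 6 + 27.071/60 = 6.4511833
  hemisphere S, so the sign is −
  Lon: split at 3 digits → 117° and 12.467′; 117 + 12.467/60 = 117.2077833
  W → negative
Point 5:
  Latitude: 46′ + 27.9″ = 46.46500′; 5 + 46.46500/60 = 5.7744167
  N → positive
  Longitude: 99° + 44/60 + 46.42/3600 = 99 + 0.733333 + 0.012894 = 99.7462278
  E ⇒ keep positive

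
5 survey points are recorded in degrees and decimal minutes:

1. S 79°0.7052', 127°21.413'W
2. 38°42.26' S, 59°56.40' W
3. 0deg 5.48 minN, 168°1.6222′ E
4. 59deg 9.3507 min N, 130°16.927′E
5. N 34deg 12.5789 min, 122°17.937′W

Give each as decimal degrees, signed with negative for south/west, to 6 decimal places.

Point 1:
  φ: 79 + 0.7052/60 = 79.0117533
  hemisphere S, so the sign is −
  λ: 127 + 21.413/60 = 127.3568833
  hemisphere W, so the sign is −
Point 2:
  φ: 38 + 42.26/60 = 38.7043333
  hemisphere S, so the sign is −
  Lon: 59 + 56.4/60 = 59.9400000
  W ⇒ negate
Point 3:
  φ: 5.48′ = 0.091333°; total 0.0913333
  N → positive
  λ: 168 + 1.6222/60 = 168.0270367
  E ⇒ keep positive
Point 4:
  φ: 9.3507′ = 0.155845°; total 59.1558450
  N → positive
  λ: 16.927′ = 0.282117°; total 130.2821167
  E ⇒ keep positive
Point 5:
  Latitude: 34 + 12.5789/60 = 34.2096483
  N ⇒ keep positive
  Lon: 17.937′ = 0.298950°; total 122.2989500
  W ⇒ negate

1. -79.011753, -127.356883
2. -38.704333, -59.940000
3. 0.091333, 168.027037
4. 59.155845, 130.282117
5. 34.209648, -122.298950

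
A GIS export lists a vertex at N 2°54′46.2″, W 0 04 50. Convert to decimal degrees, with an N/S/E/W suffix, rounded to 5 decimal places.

2.91283° N, 0.08056° W

φ: 54′ + 46.2″ = 54.77000′; 2 + 54.77000/60 = 2.912833
Lon: 0 + 4/60 + 50/3600 = 0.080556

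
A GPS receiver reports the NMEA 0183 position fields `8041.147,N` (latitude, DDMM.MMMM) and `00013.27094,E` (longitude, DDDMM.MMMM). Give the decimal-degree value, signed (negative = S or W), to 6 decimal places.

80.685783, 0.221182

Latitude: split at 2 digits → 80° and 41.147′; 80 + 41.147/60 = 80.6857833
N → positive
λ: split at 3 digits → 000° and 13.27094′; 0 + 13.27094/60 = 0.2211823
E ⇒ keep positive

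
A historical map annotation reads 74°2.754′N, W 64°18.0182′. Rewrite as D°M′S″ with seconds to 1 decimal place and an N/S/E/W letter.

Lat: fractional minutes 0.75400 × 60 = 45.240″
Lon: fractional minutes 0.01820 × 60 = 1.092″

74°02′45.2″ N, 64°18′1.1″ W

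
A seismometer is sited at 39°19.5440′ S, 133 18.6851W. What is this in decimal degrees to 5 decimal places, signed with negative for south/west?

-39.32573, -133.31142

Latitude: 39 + 19.544/60 = 39.325733
S → negative
λ: 133 + 18.6851/60 = 133.311418
hemisphere W, so the sign is −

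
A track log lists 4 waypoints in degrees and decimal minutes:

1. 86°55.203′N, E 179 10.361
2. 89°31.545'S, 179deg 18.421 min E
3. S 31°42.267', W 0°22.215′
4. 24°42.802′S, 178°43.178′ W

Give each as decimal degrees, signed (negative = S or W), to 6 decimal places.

Point 1:
  Lat: 86 + 55.203/60 = 86.9200500
  N ⇒ keep positive
  λ: 179 + 10.361/60 = 179.1726833
  E → positive
Point 2:
  Latitude: 89 + 31.545/60 = 89.5257500
  S → negative
  Longitude: 179 + 18.421/60 = 179.3070167
  E → positive
Point 3:
  Lat: 42.267′ = 0.704450°; total 31.7044500
  S → negative
  λ: 0 + 22.215/60 = 0.3702500
  hemisphere W, so the sign is −
Point 4:
  φ: 42.802′ = 0.713367°; total 24.7133667
  hemisphere S, so the sign is −
  λ: 43.178′ = 0.719633°; total 178.7196333
  W ⇒ negate

1. 86.920050, 179.172683
2. -89.525750, 179.307017
3. -31.704450, -0.370250
4. -24.713367, -178.719633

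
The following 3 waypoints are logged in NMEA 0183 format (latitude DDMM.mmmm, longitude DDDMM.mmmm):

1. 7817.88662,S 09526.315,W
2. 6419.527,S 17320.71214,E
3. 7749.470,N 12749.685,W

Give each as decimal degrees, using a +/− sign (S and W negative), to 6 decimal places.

Point 1:
  Lat: split at 2 digits → 78° and 17.88662′; 78 + 17.88662/60 = 78.2981103
  hemisphere S, so the sign is −
  Lon: split at 3 digits → 095° and 26.315′; 95 + 26.315/60 = 95.4385833
  hemisphere W, so the sign is −
Point 2:
  Lat: degrees = first 2 digits = 64, minutes = 19.527; 64 + 19.527/60 = 64.3254500
  hemisphere S, so the sign is −
  Longitude: degrees = first 3 digits = 173, minutes = 20.71214; 173 + 20.71214/60 = 173.3452023
  E → positive
Point 3:
  Lat: split at 2 digits → 77° and 49.47′; 77 + 49.47/60 = 77.8245000
  N ⇒ keep positive
  Longitude: split at 3 digits → 127° and 49.685′; 127 + 49.685/60 = 127.8280833
  W ⇒ negate

1. -78.298110, -95.438583
2. -64.325450, 173.345202
3. 77.824500, -127.828083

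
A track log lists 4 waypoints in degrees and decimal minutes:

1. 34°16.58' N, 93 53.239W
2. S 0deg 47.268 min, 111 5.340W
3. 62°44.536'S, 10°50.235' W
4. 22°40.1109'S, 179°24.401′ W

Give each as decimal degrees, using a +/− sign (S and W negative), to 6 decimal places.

1. 34.276333, -93.887317
2. -0.787800, -111.089000
3. -62.742267, -10.837250
4. -22.668515, -179.406683

Point 1:
  Lat: 16.58′ = 0.276333°; total 34.2763333
  N ⇒ keep positive
  Longitude: 93 + 53.239/60 = 93.8873167
  W → negative
Point 2:
  Latitude: 47.268′ = 0.787800°; total 0.7878000
  S ⇒ negate
  Lon: 111 + 5.34/60 = 111.0890000
  hemisphere W, so the sign is −
Point 3:
  Lat: 62 + 44.536/60 = 62.7422667
  S → negative
  Longitude: 10 + 50.235/60 = 10.8372500
  W → negative
Point 4:
  Lat: 22 + 40.1109/60 = 22.6685150
  S → negative
  Lon: 24.401′ = 0.406683°; total 179.4066833
  W → negative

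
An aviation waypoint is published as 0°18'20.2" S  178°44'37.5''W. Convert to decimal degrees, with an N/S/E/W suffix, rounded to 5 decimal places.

Latitude: 0° + 18/60 + 20.2/3600 = 0 + 0.300000 + 0.005611 = 0.305611
Lon: 178° + 44/60 + 37.5/3600 = 178 + 0.733333 + 0.010417 = 178.743750

0.30561° S, 178.74375° W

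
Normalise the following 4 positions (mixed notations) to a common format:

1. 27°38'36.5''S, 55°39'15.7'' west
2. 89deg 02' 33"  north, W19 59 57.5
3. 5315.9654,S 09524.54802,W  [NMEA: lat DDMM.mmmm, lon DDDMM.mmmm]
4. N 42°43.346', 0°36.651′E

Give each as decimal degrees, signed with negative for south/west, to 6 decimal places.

Point 1:
  φ: 27 + 38/60 + 36.5/3600 = 27.6434722
  S ⇒ negate
  Lon: 55 + 39/60 + 15.7/3600 = 55.6543611
  hemisphere W, so the sign is −
Point 2:
  φ: 2′ + 33″ = 2.55000′; 89 + 2.55000/60 = 89.0425000
  N → positive
  Longitude: 19° + 59/60 + 57.5/3600 = 19 + 0.983333 + 0.015972 = 19.9993056
  hemisphere W, so the sign is −
Point 3:
  Latitude: degrees = first 2 digits = 53, minutes = 15.9654; 53 + 15.9654/60 = 53.2660900
  hemisphere S, so the sign is −
  Longitude: degrees = first 3 digits = 95, minutes = 24.54802; 95 + 24.54802/60 = 95.4091337
  W → negative
Point 4:
  φ: 42 + 43.346/60 = 42.7224333
  N ⇒ keep positive
  λ: 36.651′ = 0.610850°; total 0.6108500
  E → positive

1. -27.643472, -55.654361
2. 89.042500, -19.999306
3. -53.266090, -95.409134
4. 42.722433, 0.610850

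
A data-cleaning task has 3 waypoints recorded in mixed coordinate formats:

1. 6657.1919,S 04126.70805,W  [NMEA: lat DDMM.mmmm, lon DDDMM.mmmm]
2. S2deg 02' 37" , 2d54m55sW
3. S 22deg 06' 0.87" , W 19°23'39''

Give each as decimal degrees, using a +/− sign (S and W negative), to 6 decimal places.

1. -66.953198, -41.445134
2. -2.043611, -2.915278
3. -22.100242, -19.394167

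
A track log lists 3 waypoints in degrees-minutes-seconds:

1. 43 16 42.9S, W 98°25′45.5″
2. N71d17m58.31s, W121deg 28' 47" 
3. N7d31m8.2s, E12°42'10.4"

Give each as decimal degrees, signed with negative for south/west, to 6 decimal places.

1. -43.278583, -98.429306
2. 71.299531, -121.479722
3. 7.518944, 12.702889

Point 1:
  φ: 43° + 16/60 + 42.9/3600 = 43 + 0.266667 + 0.011917 = 43.2785833
  S ⇒ negate
  Longitude: 98° + 25/60 + 45.5/3600 = 98 + 0.416667 + 0.012639 = 98.4293056
  W ⇒ negate
Point 2:
  Latitude: 71 + 17/60 + 58.31/3600 = 71.2995306
  N ⇒ keep positive
  Longitude: 121° + 28/60 + 47/3600 = 121 + 0.466667 + 0.013056 = 121.4797222
  hemisphere W, so the sign is −
Point 3:
  Latitude: 7° + 31/60 + 8.2/3600 = 7 + 0.516667 + 0.002278 = 7.5189444
  N → positive
  Lon: 42′ + 10.4″ = 42.17333′; 12 + 42.17333/60 = 12.7028889
  E ⇒ keep positive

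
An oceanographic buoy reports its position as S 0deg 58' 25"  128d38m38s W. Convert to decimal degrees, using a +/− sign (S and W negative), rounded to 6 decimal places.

-0.973611, -128.643889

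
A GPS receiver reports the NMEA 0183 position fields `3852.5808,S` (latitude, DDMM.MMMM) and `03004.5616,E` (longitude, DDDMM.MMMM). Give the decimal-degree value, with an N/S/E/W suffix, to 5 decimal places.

38.87635° S, 30.07603° E

φ: split at 2 digits → 38° and 52.5808′; 38 + 52.5808/60 = 38.876347
λ: split at 3 digits → 030° and 4.5616′; 30 + 4.5616/60 = 30.076027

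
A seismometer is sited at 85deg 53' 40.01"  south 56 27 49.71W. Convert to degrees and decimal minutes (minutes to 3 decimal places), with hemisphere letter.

85° 53.667′ S, 56° 27.829′ W

Lat: seconds/60 = 0.66683; minutes = 53 + 0.66683 = 53.66683
λ: seconds/60 = 0.82850; minutes = 27 + 0.82850 = 27.82850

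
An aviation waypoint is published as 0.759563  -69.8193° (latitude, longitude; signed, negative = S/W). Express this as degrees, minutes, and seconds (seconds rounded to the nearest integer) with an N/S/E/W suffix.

φ: 0.759563° → 45.57378′; 0.57378 × 60 = 34.43″
Longitude is negative → W; |value| = 69.819300
λ: 0.819300 × 60 = 49.15800′ → 49′, remainder × 60 = 9.48″

0°45′34″ N, 69°49′9″ W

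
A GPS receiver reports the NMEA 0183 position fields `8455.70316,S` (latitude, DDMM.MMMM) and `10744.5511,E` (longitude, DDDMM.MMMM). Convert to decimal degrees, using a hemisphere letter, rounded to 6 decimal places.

84.928386° S, 107.742518° E

Latitude: split at 2 digits → 84° and 55.70316′; 84 + 55.70316/60 = 84.9283860
Longitude: degrees = first 3 digits = 107, minutes = 44.5511; 107 + 44.5511/60 = 107.7425183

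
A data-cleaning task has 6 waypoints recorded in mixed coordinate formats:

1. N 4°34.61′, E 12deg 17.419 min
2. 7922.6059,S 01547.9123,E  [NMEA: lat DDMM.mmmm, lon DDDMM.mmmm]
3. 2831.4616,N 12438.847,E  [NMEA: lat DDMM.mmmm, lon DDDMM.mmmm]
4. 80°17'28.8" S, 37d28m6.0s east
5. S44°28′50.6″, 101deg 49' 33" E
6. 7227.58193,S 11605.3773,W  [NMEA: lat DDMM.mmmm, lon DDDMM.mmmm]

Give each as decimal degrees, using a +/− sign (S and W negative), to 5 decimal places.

1. 4.57683, 12.29032
2. -79.37677, 15.79854
3. 28.52436, 124.64745
4. -80.29133, 37.46833
5. -44.48072, 101.82583
6. -72.45970, -116.08962

Point 1:
  Latitude: 34.61′ = 0.576833°; total 4.576833
  N → positive
  Lon: 12 + 17.419/60 = 12.290317
  E ⇒ keep positive
Point 2:
  φ: split at 2 digits → 79° and 22.6059′; 79 + 22.6059/60 = 79.376765
  hemisphere S, so the sign is −
  Longitude: degrees = first 3 digits = 15, minutes = 47.9123; 15 + 47.9123/60 = 15.798538
  E → positive
Point 3:
  Lat: split at 2 digits → 28° and 31.4616′; 28 + 31.4616/60 = 28.524360
  N → positive
  Longitude: split at 3 digits → 124° and 38.847′; 124 + 38.847/60 = 124.647450
  E ⇒ keep positive
Point 4:
  φ: 80° + 17/60 + 28.8/3600 = 80 + 0.283333 + 0.008000 = 80.291333
  S → negative
  Longitude: 28′ + 6″ = 28.10000′; 37 + 28.10000/60 = 37.468333
  E ⇒ keep positive
Point 5:
  Lat: 44 + 28/60 + 50.6/3600 = 44.480722
  S → negative
  Lon: 101 + 49/60 + 33/3600 = 101.825833
  E → positive
Point 6:
  Latitude: degrees = first 2 digits = 72, minutes = 27.58193; 72 + 27.58193/60 = 72.459699
  hemisphere S, so the sign is −
  Lon: degrees = first 3 digits = 116, minutes = 5.3773; 116 + 5.3773/60 = 116.089622
  W ⇒ negate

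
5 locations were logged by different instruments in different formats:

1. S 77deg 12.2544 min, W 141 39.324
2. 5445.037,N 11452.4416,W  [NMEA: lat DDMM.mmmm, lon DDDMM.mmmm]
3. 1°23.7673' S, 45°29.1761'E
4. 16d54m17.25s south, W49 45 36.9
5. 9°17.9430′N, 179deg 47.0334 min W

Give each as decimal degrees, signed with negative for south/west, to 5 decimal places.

Point 1:
  Lat: 77 + 12.2544/60 = 77.204240
  hemisphere S, so the sign is −
  λ: 39.324′ = 0.655400°; total 141.655400
  W → negative
Point 2:
  φ: split at 2 digits → 54° and 45.037′; 54 + 45.037/60 = 54.750617
  N ⇒ keep positive
  Lon: degrees = first 3 digits = 114, minutes = 52.4416; 114 + 52.4416/60 = 114.874027
  hemisphere W, so the sign is −
Point 3:
  Latitude: 1 + 23.7673/60 = 1.396122
  hemisphere S, so the sign is −
  Longitude: 45 + 29.1761/60 = 45.486268
  E → positive
Point 4:
  Latitude: 16° + 54/60 + 17.25/3600 = 16 + 0.900000 + 0.004792 = 16.904792
  S → negative
  Longitude: 49 + 45/60 + 36.9/3600 = 49.760250
  W → negative
Point 5:
  Lat: 9 + 17.943/60 = 9.299050
  N ⇒ keep positive
  Longitude: 179 + 47.0334/60 = 179.783890
  hemisphere W, so the sign is −

1. -77.20424, -141.65540
2. 54.75062, -114.87403
3. -1.39612, 45.48627
4. -16.90479, -49.76025
5. 9.29905, -179.78389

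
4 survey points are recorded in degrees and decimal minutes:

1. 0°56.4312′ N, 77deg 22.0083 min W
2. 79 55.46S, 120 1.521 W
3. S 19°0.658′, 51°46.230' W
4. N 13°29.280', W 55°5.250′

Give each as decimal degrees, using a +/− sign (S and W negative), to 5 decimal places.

1. 0.94052, -77.36681
2. -79.92433, -120.02535
3. -19.01097, -51.77050
4. 13.48800, -55.08750

Point 1:
  Latitude: 0 + 56.4312/60 = 0.940520
  N → positive
  λ: 77 + 22.0083/60 = 77.366805
  W ⇒ negate
Point 2:
  Lat: 55.46′ = 0.924333°; total 79.924333
  S → negative
  Lon: 1.521′ = 0.025350°; total 120.025350
  W ⇒ negate
Point 3:
  φ: 19 + 0.658/60 = 19.010967
  hemisphere S, so the sign is −
  λ: 46.23′ = 0.770500°; total 51.770500
  hemisphere W, so the sign is −
Point 4:
  Latitude: 13 + 29.28/60 = 13.488000
  N ⇒ keep positive
  λ: 5.25′ = 0.087500°; total 55.087500
  hemisphere W, so the sign is −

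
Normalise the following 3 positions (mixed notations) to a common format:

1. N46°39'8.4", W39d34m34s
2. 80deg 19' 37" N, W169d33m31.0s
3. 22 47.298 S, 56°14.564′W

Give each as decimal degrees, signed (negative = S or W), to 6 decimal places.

1. 46.652333, -39.576111
2. 80.326944, -169.558611
3. -22.788300, -56.242733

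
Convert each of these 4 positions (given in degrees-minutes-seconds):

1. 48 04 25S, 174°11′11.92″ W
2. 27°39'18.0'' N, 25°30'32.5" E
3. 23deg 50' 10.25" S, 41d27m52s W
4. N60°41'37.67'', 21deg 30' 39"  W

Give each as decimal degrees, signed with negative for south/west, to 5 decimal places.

Point 1:
  Lat: 48 + 4/60 + 25/3600 = 48.073611
  S ⇒ negate
  Longitude: 174 + 11/60 + 11.92/3600 = 174.186644
  W ⇒ negate
Point 2:
  Latitude: 39′ + 18″ = 39.30000′; 27 + 39.30000/60 = 27.655000
  N → positive
  Longitude: 30′ + 32.5″ = 30.54167′; 25 + 30.54167/60 = 25.509028
  E ⇒ keep positive
Point 3:
  φ: 23 + 50/60 + 10.25/3600 = 23.836181
  S → negative
  Longitude: 41 + 27/60 + 52/3600 = 41.464444
  W ⇒ negate
Point 4:
  Latitude: 60° + 41/60 + 37.67/3600 = 60 + 0.683333 + 0.010464 = 60.693797
  N ⇒ keep positive
  Lon: 30′ + 39″ = 30.65000′; 21 + 30.65000/60 = 21.510833
  W ⇒ negate

1. -48.07361, -174.18664
2. 27.65500, 25.50903
3. -23.83618, -41.46444
4. 60.69380, -21.51083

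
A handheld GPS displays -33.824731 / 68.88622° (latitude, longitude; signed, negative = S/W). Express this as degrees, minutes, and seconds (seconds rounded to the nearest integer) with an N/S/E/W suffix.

33°49′29″ S, 68°53′10″ E

Latitude is negative → S; |value| = 33.824731
Latitude: 0.824731° → 49.48386′; 0.48386 × 60 = 29.03″
Longitude: 0.886220 × 60 = 53.17320′ → 53′, remainder × 60 = 10.39″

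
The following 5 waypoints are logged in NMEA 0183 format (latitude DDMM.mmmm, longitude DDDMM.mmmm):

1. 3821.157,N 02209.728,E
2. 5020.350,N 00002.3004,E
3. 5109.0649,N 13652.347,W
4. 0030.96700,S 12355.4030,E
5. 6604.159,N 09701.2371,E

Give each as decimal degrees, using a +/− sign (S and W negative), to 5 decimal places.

1. 38.35262, 22.16213
2. 50.33917, 0.03834
3. 51.15108, -136.87245
4. -0.51612, 123.92338
5. 66.06932, 97.02062

Point 1:
  Latitude: degrees = first 2 digits = 38, minutes = 21.157; 38 + 21.157/60 = 38.352617
  N → positive
  λ: split at 3 digits → 022° and 9.728′; 22 + 9.728/60 = 22.162133
  E ⇒ keep positive
Point 2:
  Lat: degrees = first 2 digits = 50, minutes = 20.35; 50 + 20.35/60 = 50.339167
  N → positive
  λ: split at 3 digits → 000° and 2.3004′; 0 + 2.3004/60 = 0.038340
  E ⇒ keep positive
Point 3:
  φ: split at 2 digits → 51° and 9.0649′; 51 + 9.0649/60 = 51.151082
  N → positive
  Longitude: split at 3 digits → 136° and 52.347′; 136 + 52.347/60 = 136.872450
  hemisphere W, so the sign is −
Point 4:
  Lat: split at 2 digits → 00° and 30.967′; 0 + 30.967/60 = 0.516117
  S ⇒ negate
  Longitude: split at 3 digits → 123° and 55.403′; 123 + 55.403/60 = 123.923383
  E ⇒ keep positive
Point 5:
  φ: split at 2 digits → 66° and 4.159′; 66 + 4.159/60 = 66.069317
  N ⇒ keep positive
  Lon: degrees = first 3 digits = 97, minutes = 1.2371; 97 + 1.2371/60 = 97.020618
  E → positive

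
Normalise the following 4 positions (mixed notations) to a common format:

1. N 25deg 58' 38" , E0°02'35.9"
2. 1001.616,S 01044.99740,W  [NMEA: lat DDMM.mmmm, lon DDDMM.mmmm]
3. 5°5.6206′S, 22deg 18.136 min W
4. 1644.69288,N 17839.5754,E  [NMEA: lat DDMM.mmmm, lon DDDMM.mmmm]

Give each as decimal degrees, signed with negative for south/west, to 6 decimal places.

Point 1:
  Latitude: 25 + 58/60 + 38/3600 = 25.9772222
  N → positive
  Lon: 0° + 2/60 + 35.9/3600 = 0 + 0.033333 + 0.009972 = 0.0433056
  E → positive
Point 2:
  φ: degrees = first 2 digits = 10, minutes = 1.616; 10 + 1.616/60 = 10.0269333
  S → negative
  Longitude: degrees = first 3 digits = 10, minutes = 44.9974; 10 + 44.9974/60 = 10.7499567
  hemisphere W, so the sign is −
Point 3:
  Lat: 5 + 5.6206/60 = 5.0936767
  S ⇒ negate
  Lon: 18.136′ = 0.302267°; total 22.3022667
  hemisphere W, so the sign is −
Point 4:
  φ: split at 2 digits → 16° and 44.69288′; 16 + 44.69288/60 = 16.7448813
  N → positive
  λ: split at 3 digits → 178° and 39.5754′; 178 + 39.5754/60 = 178.6595900
  E ⇒ keep positive

1. 25.977222, 0.043306
2. -10.026933, -10.749957
3. -5.093677, -22.302267
4. 16.744881, 178.659590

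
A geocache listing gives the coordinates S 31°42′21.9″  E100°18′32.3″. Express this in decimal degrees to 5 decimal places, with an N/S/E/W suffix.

31.70608° S, 100.30897° E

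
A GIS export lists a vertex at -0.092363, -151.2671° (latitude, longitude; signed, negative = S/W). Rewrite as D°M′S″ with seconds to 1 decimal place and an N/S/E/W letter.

0°05′32.5″ S, 151°16′1.6″ W

Latitude is negative → S; |value| = 0.092363
Lat: 0.092363 × 60 = 5.54178′ → 5′, remainder × 60 = 32.507″
Longitude is negative → W; |value| = 151.267100
λ: 0.267100 × 60 = 16.02600′ → 16′, remainder × 60 = 1.560″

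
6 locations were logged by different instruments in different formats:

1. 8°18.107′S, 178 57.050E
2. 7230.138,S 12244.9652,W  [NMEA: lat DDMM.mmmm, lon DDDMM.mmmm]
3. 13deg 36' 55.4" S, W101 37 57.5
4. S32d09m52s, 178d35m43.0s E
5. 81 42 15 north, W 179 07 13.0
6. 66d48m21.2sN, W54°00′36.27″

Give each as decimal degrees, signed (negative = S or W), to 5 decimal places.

Point 1:
  Lat: 18.107′ = 0.301783°; total 8.301783
  S ⇒ negate
  Lon: 57.05′ = 0.950833°; total 178.950833
  E ⇒ keep positive
Point 2:
  Lat: degrees = first 2 digits = 72, minutes = 30.138; 72 + 30.138/60 = 72.502300
  hemisphere S, so the sign is −
  Lon: degrees = first 3 digits = 122, minutes = 44.9652; 122 + 44.9652/60 = 122.749420
  W → negative
Point 3:
  φ: 13° + 36/60 + 55.4/3600 = 13 + 0.600000 + 0.015389 = 13.615389
  S ⇒ negate
  Lon: 37′ + 57.5″ = 37.95833′; 101 + 37.95833/60 = 101.632639
  W ⇒ negate
Point 4:
  Latitude: 32° + 9/60 + 52/3600 = 32 + 0.150000 + 0.014444 = 32.164444
  hemisphere S, so the sign is −
  λ: 178 + 35/60 + 43/3600 = 178.595278
  E → positive
Point 5:
  Lat: 81° + 42/60 + 15/3600 = 81 + 0.700000 + 0.004167 = 81.704167
  N ⇒ keep positive
  λ: 179° + 7/60 + 13/3600 = 179 + 0.116667 + 0.003611 = 179.120278
  hemisphere W, so the sign is −
Point 6:
  φ: 66° + 48/60 + 21.2/3600 = 66 + 0.800000 + 0.005889 = 66.805889
  N ⇒ keep positive
  λ: 54° + 0/60 + 36.27/3600 = 54 + 0.000000 + 0.010075 = 54.010075
  W ⇒ negate

1. -8.30178, 178.95083
2. -72.50230, -122.74942
3. -13.61539, -101.63264
4. -32.16444, 178.59528
5. 81.70417, -179.12028
6. 66.80589, -54.01008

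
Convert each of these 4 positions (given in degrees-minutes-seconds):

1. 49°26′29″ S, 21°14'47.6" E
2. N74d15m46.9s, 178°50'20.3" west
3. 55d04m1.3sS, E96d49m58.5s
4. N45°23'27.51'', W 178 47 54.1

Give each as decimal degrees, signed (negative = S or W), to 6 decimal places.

1. -49.441389, 21.246556
2. 74.263028, -178.838972
3. -55.067028, 96.832917
4. 45.390975, -178.798361

Point 1:
  Lat: 49 + 26/60 + 29/3600 = 49.4413889
  S ⇒ negate
  λ: 21° + 14/60 + 47.6/3600 = 21 + 0.233333 + 0.013222 = 21.2465556
  E → positive
Point 2:
  φ: 74° + 15/60 + 46.9/3600 = 74 + 0.250000 + 0.013028 = 74.2630278
  N → positive
  λ: 50′ + 20.3″ = 50.33833′; 178 + 50.33833/60 = 178.8389722
  W ⇒ negate
Point 3:
  φ: 4′ + 1.3″ = 4.02167′; 55 + 4.02167/60 = 55.0670278
  S ⇒ negate
  Lon: 49′ + 58.5″ = 49.97500′; 96 + 49.97500/60 = 96.8329167
  E ⇒ keep positive
Point 4:
  Latitude: 45 + 23/60 + 27.51/3600 = 45.3909750
  N → positive
  Lon: 47′ + 54.1″ = 47.90167′; 178 + 47.90167/60 = 178.7983611
  W ⇒ negate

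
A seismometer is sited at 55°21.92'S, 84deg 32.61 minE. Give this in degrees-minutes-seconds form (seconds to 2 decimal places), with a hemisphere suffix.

55°21′55.20″ S, 84°32′36.60″ E

Lat: 21.92000′ → 21′ and 0.92000 × 60 = 55.2000″
Lon: 32.61000′ → 32′ and 0.61000 × 60 = 36.6000″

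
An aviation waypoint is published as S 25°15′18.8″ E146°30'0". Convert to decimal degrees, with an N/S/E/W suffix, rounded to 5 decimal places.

φ: 25 + 15/60 + 18.8/3600 = 25.255222
Longitude: 30′ + 0″ = 30.00000′; 146 + 30.00000/60 = 146.500000

25.25522° S, 146.50000° E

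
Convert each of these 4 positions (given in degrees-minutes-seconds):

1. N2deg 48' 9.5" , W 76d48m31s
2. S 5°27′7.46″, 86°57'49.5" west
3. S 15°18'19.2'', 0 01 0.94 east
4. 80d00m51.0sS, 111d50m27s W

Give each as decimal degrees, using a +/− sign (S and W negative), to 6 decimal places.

Point 1:
  Latitude: 48′ + 9.5″ = 48.15833′; 2 + 48.15833/60 = 2.8026389
  N ⇒ keep positive
  Longitude: 76° + 48/60 + 31/3600 = 76 + 0.800000 + 0.008611 = 76.8086111
  hemisphere W, so the sign is −
Point 2:
  Lat: 5 + 27/60 + 7.46/3600 = 5.4520722
  S ⇒ negate
  λ: 86 + 57/60 + 49.5/3600 = 86.9637500
  W → negative
Point 3:
  φ: 18′ + 19.2″ = 18.32000′; 15 + 18.32000/60 = 15.3053333
  S ⇒ negate
  Lon: 0° + 1/60 + 0.94/3600 = 0 + 0.016667 + 0.000261 = 0.0169278
  E ⇒ keep positive
Point 4:
  Lat: 0′ + 51″ = 0.85000′; 80 + 0.85000/60 = 80.0141667
  S ⇒ negate
  Longitude: 111 + 50/60 + 27/3600 = 111.8408333
  W → negative

1. 2.802639, -76.808611
2. -5.452072, -86.963750
3. -15.305333, 0.016928
4. -80.014167, -111.840833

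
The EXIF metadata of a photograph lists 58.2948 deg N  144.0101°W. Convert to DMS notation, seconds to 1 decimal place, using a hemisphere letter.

φ: 0.294800° → 17.68800′; 0.68800 × 60 = 41.280″
λ: 0.010100° → 0.60600′; 0.60600 × 60 = 36.360″

58°17′41.3″ N, 144°00′36.4″ W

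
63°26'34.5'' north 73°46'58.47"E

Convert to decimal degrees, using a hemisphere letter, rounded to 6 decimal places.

Latitude: 26′ + 34.5″ = 26.57500′; 63 + 26.57500/60 = 63.4429167
λ: 73 + 46/60 + 58.47/3600 = 73.7829083

63.442917° N, 73.782908° E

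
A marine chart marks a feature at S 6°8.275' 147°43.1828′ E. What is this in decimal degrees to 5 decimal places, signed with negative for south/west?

Latitude: 8.275′ = 0.137917°; total 6.137917
hemisphere S, so the sign is −
Longitude: 43.1828′ = 0.719713°; total 147.719713
E ⇒ keep positive

-6.13792, 147.71971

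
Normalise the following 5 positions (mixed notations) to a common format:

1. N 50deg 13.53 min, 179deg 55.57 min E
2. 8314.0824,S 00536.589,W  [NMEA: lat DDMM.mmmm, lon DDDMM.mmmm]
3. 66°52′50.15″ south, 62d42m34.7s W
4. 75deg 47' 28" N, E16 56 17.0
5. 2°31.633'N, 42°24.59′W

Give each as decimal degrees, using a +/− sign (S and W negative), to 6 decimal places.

1. 50.225500, 179.926167
2. -83.234707, -5.609817
3. -66.880597, -62.709639
4. 75.791111, 16.938056
5. 2.527217, -42.409833

Point 1:
  Latitude: 50 + 13.53/60 = 50.2255000
  N ⇒ keep positive
  Lon: 55.57′ = 0.926167°; total 179.9261667
  E ⇒ keep positive
Point 2:
  Latitude: split at 2 digits → 83° and 14.0824′; 83 + 14.0824/60 = 83.2347067
  hemisphere S, so the sign is −
  Lon: degrees = first 3 digits = 5, minutes = 36.589; 5 + 36.589/60 = 5.6098167
  W ⇒ negate
Point 3:
  Lat: 52′ + 50.15″ = 52.83583′; 66 + 52.83583/60 = 66.8805972
  S → negative
  λ: 62° + 42/60 + 34.7/3600 = 62 + 0.700000 + 0.009639 = 62.7096389
  W → negative
Point 4:
  Lat: 75 + 47/60 + 28/3600 = 75.7911111
  N → positive
  Longitude: 16 + 56/60 + 17/3600 = 16.9380556
  E → positive
Point 5:
  Lat: 31.633′ = 0.527217°; total 2.5272167
  N → positive
  Longitude: 42 + 24.59/60 = 42.4098333
  W ⇒ negate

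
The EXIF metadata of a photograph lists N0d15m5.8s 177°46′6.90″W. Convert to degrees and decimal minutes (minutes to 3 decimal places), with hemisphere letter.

φ: 15 + 5.8/60 = 15.09667′
Lon: seconds/60 = 0.11500; minutes = 46 + 0.11500 = 46.11500

0° 15.097′ N, 177° 46.115′ W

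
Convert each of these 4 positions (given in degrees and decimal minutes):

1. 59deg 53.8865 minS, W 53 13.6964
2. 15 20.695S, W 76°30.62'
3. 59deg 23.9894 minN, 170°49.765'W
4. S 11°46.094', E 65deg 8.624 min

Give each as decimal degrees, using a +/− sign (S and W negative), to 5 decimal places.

Point 1:
  Lat: 53.8865′ = 0.898108°; total 59.898108
  S ⇒ negate
  Longitude: 53 + 13.6964/60 = 53.228273
  W → negative
Point 2:
  Lat: 15 + 20.695/60 = 15.344917
  hemisphere S, so the sign is −
  Lon: 76 + 30.62/60 = 76.510333
  W ⇒ negate
Point 3:
  φ: 23.9894′ = 0.399823°; total 59.399823
  N → positive
  λ: 170 + 49.765/60 = 170.829417
  W ⇒ negate
Point 4:
  Latitude: 11 + 46.094/60 = 11.768233
  hemisphere S, so the sign is −
  Longitude: 65 + 8.624/60 = 65.143733
  E ⇒ keep positive

1. -59.89811, -53.22827
2. -15.34492, -76.51033
3. 59.39982, -170.82942
4. -11.76823, 65.14373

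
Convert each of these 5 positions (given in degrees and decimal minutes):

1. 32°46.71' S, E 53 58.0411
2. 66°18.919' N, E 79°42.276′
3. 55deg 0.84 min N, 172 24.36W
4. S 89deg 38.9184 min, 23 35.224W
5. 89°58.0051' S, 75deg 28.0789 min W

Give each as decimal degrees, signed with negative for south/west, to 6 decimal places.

Point 1:
  Lat: 46.71′ = 0.778500°; total 32.7785000
  S → negative
  Longitude: 53 + 58.0411/60 = 53.9673517
  E ⇒ keep positive
Point 2:
  φ: 66 + 18.919/60 = 66.3153167
  N → positive
  Longitude: 42.276′ = 0.704600°; total 79.7046000
  E ⇒ keep positive
Point 3:
  φ: 0.84′ = 0.014000°; total 55.0140000
  N → positive
  Lon: 24.36′ = 0.406000°; total 172.4060000
  W → negative
Point 4:
  Latitude: 89 + 38.9184/60 = 89.6486400
  S → negative
  Longitude: 35.224′ = 0.587067°; total 23.5870667
  hemisphere W, so the sign is −
Point 5:
  φ: 58.0051′ = 0.966752°; total 89.9667517
  S ⇒ negate
  Lon: 75 + 28.0789/60 = 75.4679817
  hemisphere W, so the sign is −

1. -32.778500, 53.967352
2. 66.315317, 79.704600
3. 55.014000, -172.406000
4. -89.648640, -23.587067
5. -89.966752, -75.467982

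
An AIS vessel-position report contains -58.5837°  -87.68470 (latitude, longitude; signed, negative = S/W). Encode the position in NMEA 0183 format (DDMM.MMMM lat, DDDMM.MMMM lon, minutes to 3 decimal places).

5835.022,S / 08741.082,W

Latitude is negative → S; |value| = 58.583700
φ: 58° + 0.583700 × 60 = 58° 35.02200′
Longitude is negative → W; |value| = 87.684700
λ: fractional part 0.684700 → 41.08200 minutes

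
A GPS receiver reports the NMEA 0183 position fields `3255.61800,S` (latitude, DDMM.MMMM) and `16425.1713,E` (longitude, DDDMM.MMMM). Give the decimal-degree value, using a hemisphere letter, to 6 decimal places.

32.926967° S, 164.419522° E

Latitude: split at 2 digits → 32° and 55.618′; 32 + 55.618/60 = 32.9269667
Lon: degrees = first 3 digits = 164, minutes = 25.1713; 164 + 25.1713/60 = 164.4195217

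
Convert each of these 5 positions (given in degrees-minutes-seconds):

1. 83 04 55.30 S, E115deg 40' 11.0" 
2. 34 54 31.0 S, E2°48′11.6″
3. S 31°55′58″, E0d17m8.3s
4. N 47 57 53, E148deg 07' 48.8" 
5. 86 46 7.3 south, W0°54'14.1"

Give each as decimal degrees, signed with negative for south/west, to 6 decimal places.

1. -83.082028, 115.669722
2. -34.908611, 2.803222
3. -31.932778, 0.285639
4. 47.964722, 148.130222
5. -86.768694, -0.903917

Point 1:
  φ: 4′ + 55.3″ = 4.92167′; 83 + 4.92167/60 = 83.0820278
  S → negative
  Lon: 115 + 40/60 + 11/3600 = 115.6697222
  E ⇒ keep positive
Point 2:
  φ: 34° + 54/60 + 31/3600 = 34 + 0.900000 + 0.008611 = 34.9086111
  hemisphere S, so the sign is −
  Lon: 48′ + 11.6″ = 48.19333′; 2 + 48.19333/60 = 2.8032222
  E ⇒ keep positive
Point 3:
  Lat: 31° + 55/60 + 58/3600 = 31 + 0.916667 + 0.016111 = 31.9327778
  S → negative
  Lon: 17′ + 8.3″ = 17.13833′; 0 + 17.13833/60 = 0.2856389
  E → positive
Point 4:
  φ: 57′ + 53″ = 57.88333′; 47 + 57.88333/60 = 47.9647222
  N ⇒ keep positive
  Longitude: 148° + 7/60 + 48.8/3600 = 148 + 0.116667 + 0.013556 = 148.1302222
  E ⇒ keep positive
Point 5:
  φ: 86 + 46/60 + 7.3/3600 = 86.7686944
  S → negative
  Lon: 54′ + 14.1″ = 54.23500′; 0 + 54.23500/60 = 0.9039167
  hemisphere W, so the sign is −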